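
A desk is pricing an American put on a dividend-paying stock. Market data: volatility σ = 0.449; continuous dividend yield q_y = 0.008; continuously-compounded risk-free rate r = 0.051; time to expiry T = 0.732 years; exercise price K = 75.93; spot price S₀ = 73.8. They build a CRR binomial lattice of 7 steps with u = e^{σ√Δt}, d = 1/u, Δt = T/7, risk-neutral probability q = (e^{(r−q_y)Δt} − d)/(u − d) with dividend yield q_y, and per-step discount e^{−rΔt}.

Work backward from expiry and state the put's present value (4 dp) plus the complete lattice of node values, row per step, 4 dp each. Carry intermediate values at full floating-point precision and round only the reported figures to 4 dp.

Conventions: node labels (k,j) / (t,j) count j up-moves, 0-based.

Δt=0.10457  u=1.15627  d=0.86485  q=0.47923  discount=0.99468
step 7 (expiry): payoffs max(K−S,0) = 49.2213 40.2218 28.1899 12.1038 0.0000 0.0000 0.0000 0.0000
k=6: (k=6,j=0): S=30.8824, K−S=45.0476, hold=44.6696 ⇒ V=45.0476 exercise | (k=6,j=1): S=41.2882, K−S=34.6418, hold=34.2724 ⇒ V=34.6418 exercise | (k=6,j=2): S=55.2003, K−S=20.7297, hold=20.3720 ⇒ V=20.7297 exercise | (k=6,j=3): S=73.8000, K−S=2.1300, hold=6.2698 ⇒ V=6.2698 continue | (k=6,j=4): S=98.6669, K−S=0.0000, hold=0.0000 ⇒ V=0.0000 continue | (k=6,j=5): S=131.9127, K−S=0.0000, hold=0.0000 ⇒ V=0.0000 continue | (k=6,j=6): S=176.3607, K−S=0.0000, hold=0.0000 ⇒ V=0.0000 continue
k=5: (k=5,j=0): S=35.7082, K−S=40.2218, hold=39.8477 ⇒ V=40.2218 exercise | (k=5,j=1): S=47.7401, K−S=28.1899, hold=27.8259 ⇒ V=28.1899 exercise | (k=5,j=2): S=63.8262, K−S=12.1038, hold=13.7267 ⇒ V=13.7267 continue | (k=5,j=3): S=85.3324, K−S=0.0000, hold=3.2478 ⇒ V=3.2478 continue | (k=5,j=4): S=114.0851, K−S=0.0000, hold=0.0000 ⇒ V=0.0000 continue | (k=5,j=5): S=152.5261, K−S=0.0000, hold=0.0000 ⇒ V=0.0000 continue
k=4: (k=4,j=0): S=41.2882, K−S=34.6418, hold=34.2724 ⇒ V=34.6418 exercise | (k=4,j=1): S=55.2003, K−S=20.7297, hold=21.1456 ⇒ V=21.1456 continue | (k=4,j=2): S=73.8000, K−S=2.1300, hold=8.6586 ⇒ V=8.6586 continue | (k=4,j=3): S=98.6669, K−S=0.0000, hold=1.6823 ⇒ V=1.6823 continue | (k=4,j=4): S=131.9127, K−S=0.0000, hold=0.0000 ⇒ V=0.0000 continue
k=3: (k=3,j=0): S=47.7401, K−S=28.1899, hold=28.0242 ⇒ V=28.1899 exercise | (k=3,j=1): S=63.8262, K−S=12.1038, hold=15.0808 ⇒ V=15.0808 continue | (k=3,j=2): S=85.3324, K−S=0.0000, hold=5.2871 ⇒ V=5.2871 continue | (k=3,j=3): S=114.0851, K−S=0.0000, hold=0.8715 ⇒ V=0.8715 continue
k=2: (k=2,j=0): S=55.2003, K−S=20.7297, hold=21.7911 ⇒ V=21.7911 continue | (k=2,j=1): S=73.8000, K−S=2.1300, hold=10.3321 ⇒ V=10.3321 continue | (k=2,j=2): S=98.6669, K−S=0.0000, hold=3.1541 ⇒ V=3.1541 continue
k=1: (k=1,j=0): S=63.8262, K−S=12.1038, hold=16.2129 ⇒ V=16.2129 continue | (k=1,j=1): S=85.3324, K−S=0.0000, hold=6.8555 ⇒ V=6.8555 continue
k=0: (k=0,j=0): S=73.8000, K−S=2.1300, hold=11.6662 ⇒ V=11.6662 continue

price = 11.6662
tree:
11.6662
16.2129 6.8555
21.7911 10.3321 3.1541
28.1899 15.0808 5.2871 0.8715
34.6418 21.1456 8.6586 1.6823 0.0000
40.2218 28.1899 13.7267 3.2478 0.0000 0.0000
45.0476 34.6418 20.7297 6.2698 0.0000 0.0000 0.0000
49.2213 40.2218 28.1899 12.1038 0.0000 0.0000 0.0000 0.0000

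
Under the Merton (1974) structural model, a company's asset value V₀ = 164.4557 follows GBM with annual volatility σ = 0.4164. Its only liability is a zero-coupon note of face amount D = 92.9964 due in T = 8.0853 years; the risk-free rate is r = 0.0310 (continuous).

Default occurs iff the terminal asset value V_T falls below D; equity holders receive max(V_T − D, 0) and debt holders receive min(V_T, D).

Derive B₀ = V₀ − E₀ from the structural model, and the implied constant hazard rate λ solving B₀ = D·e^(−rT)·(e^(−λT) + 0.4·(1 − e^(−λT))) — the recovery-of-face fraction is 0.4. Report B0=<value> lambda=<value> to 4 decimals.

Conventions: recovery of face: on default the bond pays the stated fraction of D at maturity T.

Work the structural quantities from V₀ = 164.4557 against face 92.9964:
d₁ = [ln(V₀/D) + (r + σ²/2)T] / (σ√T)
   = [ln(164.4557/92.9964) + (0.0310 + 0.5·0.4164²)·8.0853] / (0.4164·√8.0853)
   = [0.570080 + 0.951595] / 1.184019 = 1.285178
d₂ = d₁ − σ√T = 1.285178 − 1.184019 = 0.101159
N(d₁) = 0.900635,  N(d₂) = 0.540288,  e^(−rT) = 0.778299
E₀ = V₀·N(d₁) − D·e^(−rT)·N(d₂)
   = 164.4557·0.900635 − 92.9964·0.778299·0.540288 = 109.009054
B₀ = V₀ − E₀ = 164.4557 − 109.009054 = 55.446646
e^(−λT) = (B₀·e^(rT)/D − 0.4)/(1 − 0.4) = (55.4466·1.284853/92.9964 − 0.4)/0.6 = 0.61009834
λ = −ln(0.61009834)/8.0853 = 0.061115

B0=55.4466 lambda=0.0611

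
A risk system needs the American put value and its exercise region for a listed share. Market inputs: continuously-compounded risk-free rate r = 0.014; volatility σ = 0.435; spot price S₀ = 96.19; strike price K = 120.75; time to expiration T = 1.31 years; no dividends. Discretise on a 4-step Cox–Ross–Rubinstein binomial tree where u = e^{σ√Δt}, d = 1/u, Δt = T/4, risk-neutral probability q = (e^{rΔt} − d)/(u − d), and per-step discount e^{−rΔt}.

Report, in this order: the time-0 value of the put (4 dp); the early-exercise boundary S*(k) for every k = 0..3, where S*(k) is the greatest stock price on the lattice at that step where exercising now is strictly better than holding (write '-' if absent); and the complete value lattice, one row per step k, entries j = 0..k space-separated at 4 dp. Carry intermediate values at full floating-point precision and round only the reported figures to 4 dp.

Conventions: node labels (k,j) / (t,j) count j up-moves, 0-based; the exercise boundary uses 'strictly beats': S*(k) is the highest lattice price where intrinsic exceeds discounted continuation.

price = 35.6145
boundary = - - 58.4660 74.9923
tree:
35.6145
48.1588 20.4752
62.2840 31.1944 7.4362
75.1684 45.7577 13.5142 0.0000
85.2133 62.2840 24.5600 0.0000 0.0000

Δt=0.32750  u=1.28267  d=0.77963  q=0.44722  discount=0.99543
step 4 (expiry): payoffs max(K−S,0) = 85.2133 62.2840 24.5600 0.0000 0.0000
step 3: (k=3,j=0): S=45.5816, K−S=75.1684, hold=74.6160 ⇒ V=75.1684 exercise | (k=3,j=1): S=74.9923, K−S=45.7577, hold=45.2053 ⇒ V=45.7577 exercise | (k=3,j=2): S=123.3796, K−S=0.0000, hold=13.5142 ⇒ V=13.5142 continue | (k=3,j=3): S=202.9878, K−S=0.0000, hold=0.0000 ⇒ V=0.0000 continue  boundary S*=74.9923
step 2: (k=2,j=0): S=58.4660, K−S=62.2840, hold=61.7316 ⇒ V=62.2840 exercise | (k=2,j=1): S=96.1900, K−S=24.5600, hold=31.1944 ⇒ V=31.1944 continue | (k=2,j=2): S=158.2547, K−S=0.0000, hold=7.4362 ⇒ V=7.4362 continue  boundary S*=58.4660
step 1: (k=1,j=0): S=74.9923, K−S=45.7577, hold=48.1588 ⇒ V=48.1588 continue | (k=1,j=1): S=123.3796, K−S=0.0000, hold=20.4752 ⇒ V=20.4752 continue  boundary S*=-
step 0: (k=0,j=0): S=96.1900, K−S=24.5600, hold=35.6145 ⇒ V=35.6145 continue  boundary S*=-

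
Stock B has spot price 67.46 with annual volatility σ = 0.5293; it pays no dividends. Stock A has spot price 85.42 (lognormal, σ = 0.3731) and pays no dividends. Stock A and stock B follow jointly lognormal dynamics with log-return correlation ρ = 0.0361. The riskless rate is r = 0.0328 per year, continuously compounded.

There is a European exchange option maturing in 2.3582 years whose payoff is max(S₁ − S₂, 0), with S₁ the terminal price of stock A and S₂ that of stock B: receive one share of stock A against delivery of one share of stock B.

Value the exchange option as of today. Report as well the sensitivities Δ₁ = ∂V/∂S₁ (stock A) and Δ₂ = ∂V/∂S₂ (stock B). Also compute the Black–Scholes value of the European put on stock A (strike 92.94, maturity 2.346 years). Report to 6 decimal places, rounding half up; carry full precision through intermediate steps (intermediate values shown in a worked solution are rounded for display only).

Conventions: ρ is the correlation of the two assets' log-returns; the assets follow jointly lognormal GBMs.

σ_eff = √(σ₁² + σ₂² − 2ρσ₁σ₂) = √(0.3731² + 0.5293² − 2·0.0361·0.3731·0.5293) = 0.636478
d₁ = (ln(S₁/S₂) + (q₂ − q₁ + σ_eff²/2)T) / (σ_eff√T) = (ln(85.42/67.46) + (0.0 − 0.0 + 0.202552)·2.3582) / 0.977403 = 0.730204
d₂ = d₁ − σ_eff√T = 0.730204 − 0.977403 = -0.247199
N(d₁) = 0.767367,  N(d₂) = 0.402377
V = S₁·e^{−q₁T}·N(d₁) − S₂·e^{−q₂T}·N(d₂) = 65.548513 − 27.144370 = 38.404143
Δ₁ = e^{−q₁T}·N(d₁) = 0.767367;  Δ₂ = −e^{−q₂T}·N(d₂) = -0.402377
[vanilla: stock A put K=92.94]
σ√T = 0.3731·√2.346 = 0.571464
d₁ = (ln(S/K) + (r+σ²/2)T) / (σ√T) = (ln(85.42/92.94) + (0.0328+0.3731²/2)·2.346) / 0.571464 = (-0.084374 + 0.240235) / 0.571464 = 0.272739
d₂ = d₁ − σ√T = 0.272739 − 0.571464 = -0.298725
e^{−rT} = 0.925937
N(−d₁) = 0.392527,  N(−d₂) = 0.617425
price = K·e^{−rT}·N(−d₂) − S·N(−d₁) = 53.133516 − 33.529643 = 19.603873

exchange price = 38.404143
Δ1 = 0.767367
Δ2 = -0.402377
price(stock A put K=92.94) = 19.603873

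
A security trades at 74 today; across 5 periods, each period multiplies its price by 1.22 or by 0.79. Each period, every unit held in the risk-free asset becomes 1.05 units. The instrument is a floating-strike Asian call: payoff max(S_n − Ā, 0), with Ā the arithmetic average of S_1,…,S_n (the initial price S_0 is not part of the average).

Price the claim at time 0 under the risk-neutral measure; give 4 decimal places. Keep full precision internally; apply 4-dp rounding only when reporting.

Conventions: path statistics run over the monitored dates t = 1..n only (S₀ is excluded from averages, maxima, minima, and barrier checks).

With p* = (R−d)/(u−d) = 0.6047, sum probability × payoff across the paths and divide by R^5.
Enumerate all 2^5 = 32 price paths (U = up ×1.22, D = down ×0.79); each path with k up-moves has probability p*^k·(1−p*)^(5−k).
DDDDD: Ā=38.5443, payoff=0.0000, prob=0.009658
UDDDD: Ā=59.5241, payoff=0.0000, prob=0.014772
DUDDD: Ā=53.1601, payoff=0.0000, prob=0.014772
UUDDD: Ā=82.0954, payoff=0.0000, prob=0.022592
DDUDD: Ā=48.1326, payoff=0.0000, prob=0.014772
UDUDD: Ā=74.3313, payoff=0.0000, prob=0.022592
DUUDD: Ā=67.9673, payoff=0.0000, prob=0.022592
UUUDD: Ā=104.9622, payoff=0.0000, prob=0.034552
DDDUD: Ā=44.1608, payoff=0.0000, prob=0.014772
UDDUD: Ā=68.1977, payoff=0.0000, prob=0.022592
DUDUD: Ā=61.8337, payoff=0.0000, prob=0.022592
UUDUD: Ā=95.4900, payoff=0.0000, prob=0.034552
DDUUD: Ā=56.8061, payoff=0.0000, prob=0.022592
UDUUD: Ā=87.7259, payoff=0.0000, prob=0.034552
DUUUD: Ā=81.3619, payoff=2.5001, prob=0.034552
UUUUD: Ā=125.6475, payoff=3.8609, prob=0.052845
DDDDU: Ā=41.0231, payoff=0.0000, prob=0.014772
UDDDU: Ā=63.3521, payoff=0.0000, prob=0.022592
DUDDU: Ā=56.9881, payoff=0.0000, prob=0.022592
UUDDU: Ā=88.0070, payoff=0.0000, prob=0.034552
DDUDU: Ā=51.9606, payoff=2.3435, prob=0.022592
UDUDU: Ā=80.2429, payoff=3.6191, prob=0.034552
DUUDU: Ā=73.8789, payoff=9.9831, prob=0.034552
UUUDU: Ā=114.0915, payoff=15.4170, prob=0.052845
DDDUU: Ā=47.9888, payoff=6.3153, prob=0.022592
UDDUU: Ā=74.1093, payoff=9.7528, prob=0.034552
DUDUU: Ā=67.7453, payoff=16.1168, prob=0.034552
UUDUU: Ā=104.6193, payoff=24.8892, prob=0.052845
DDUUU: Ā=62.7177, payoff=21.1443, prob=0.034552
UDUUU: Ā=96.8552, payoff=32.6533, prob=0.052845
DUUUU: Ā=90.4912, payoff=39.0173, prob=0.052845
UUUUU: Ā=139.7459, payoff=60.2545, prob=0.080821
Price = Σ prob·payoff / R^5 = 13.367642 / 1.276282 = 10.4739

price = 10.4739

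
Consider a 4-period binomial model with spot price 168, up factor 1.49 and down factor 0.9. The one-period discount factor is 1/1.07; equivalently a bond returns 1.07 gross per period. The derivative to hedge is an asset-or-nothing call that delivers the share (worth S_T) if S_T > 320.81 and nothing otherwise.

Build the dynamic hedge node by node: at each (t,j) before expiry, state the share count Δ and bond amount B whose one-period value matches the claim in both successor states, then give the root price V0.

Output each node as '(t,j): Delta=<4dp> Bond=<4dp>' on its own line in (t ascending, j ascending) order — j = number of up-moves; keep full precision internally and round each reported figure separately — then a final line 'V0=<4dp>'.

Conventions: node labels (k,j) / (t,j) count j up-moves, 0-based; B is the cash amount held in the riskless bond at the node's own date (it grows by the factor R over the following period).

(0,0): Delta=0.7949 Bond=-103.1997
(1,0): Delta=0.4066 Bond=-51.7063
(1,1): Delta=1.3744 Bond=-255.4900
(2,0): Delta=0.0000 Bond=0.0000
(2,1): Delta=1.0133 Bond=-192.0129
(2,2): Delta=1.9134 Bond=-474.3849
(3,0): Delta=0.0000 Bond=0.0000
(3,1): Delta=0.0000 Bond=0.0000
(3,2): Delta=2.5254 Bond=-713.0456
(3,3): Delta=1.0000 Bond=0.0000
V0=30.3452

No-arbitrage ⇒ martingale measure with p* = (R−d)/(u−d) = 0.2881.
At maturity the claim pays: V(4,0)=0.0000, V(4,1)=0.0000, V(4,2)=0.0000, V(4,3)=500.1619, V(4,4)=828.0458
Node (3,0) S=122.4720: V=(p*·0.0000+(1−p*)·0.0000)/1.07=0.0000; Δ=(0.0000−0.0000)/(182.4833−110.2248)=0.0000; B=V−Δ·S=0.0000
Node (3,1) S=202.7592: V=(p*·0.0000+(1−p*)·0.0000)/1.07=0.0000; Δ=(0.0000−0.0000)/(302.1112−182.4833)=0.0000; B=V−Δ·S=0.0000
Node (3,2) S=335.6791: V=(p*·500.1619+(1−p*)·0.0000)/1.07=134.6864; Δ=(500.1619−0.0000)/(500.1619−302.1112)=2.5254; B=V−Δ·S=-713.0456
Node (3,3) S=555.7354: V=(p*·828.0458+(1−p*)·500.1619)/1.07=555.7354; Δ=(828.0458−500.1619)/(828.0458−500.1619)=1.0000; B=V−Δ·S=0.0000
Node (2,0) S=136.0800: V=(p*·0.0000+(1−p*)·0.0000)/1.07=0.0000; Δ=(0.0000−0.0000)/(202.7592−122.4720)=0.0000; B=V−Δ·S=0.0000
Node (2,1) S=225.2880: V=(p*·134.6864+(1−p*)·0.0000)/1.07=36.2691; Δ=(134.6864−0.0000)/(335.6791−202.7592)=1.0133; B=V−Δ·S=-192.0129
Node (2,2) S=372.9768: V=(p*·555.7354+(1−p*)·134.6864)/1.07=239.2576; Δ=(555.7354−134.6864)/(555.7354−335.6791)=1.9134; B=V−Δ·S=-474.3849
Node (1,0) S=151.2000: V=(p*·36.2691+(1−p*)·0.0000)/1.07=9.7667; Δ=(36.2691−0.0000)/(225.2880−136.0800)=0.4066; B=V−Δ·S=-51.7063
Node (1,1) S=250.3200: V=(p*·239.2576+(1−p*)·36.2691)/1.07=88.5582; Δ=(239.2576−36.2691)/(372.9768−225.2880)=1.3744; B=V−Δ·S=-255.4900
Node (0,0) S=168.0000: V=(p*·88.5582+(1−p*)·9.7667)/1.07=30.3452; Δ=(88.5582−9.7667)/(250.3200−151.2000)=0.7949; B=V−Δ·S=-103.1997
Sanity check at the root: Δ(0,0)·S0 + B(0,0) reproduces V0 = 30.3452.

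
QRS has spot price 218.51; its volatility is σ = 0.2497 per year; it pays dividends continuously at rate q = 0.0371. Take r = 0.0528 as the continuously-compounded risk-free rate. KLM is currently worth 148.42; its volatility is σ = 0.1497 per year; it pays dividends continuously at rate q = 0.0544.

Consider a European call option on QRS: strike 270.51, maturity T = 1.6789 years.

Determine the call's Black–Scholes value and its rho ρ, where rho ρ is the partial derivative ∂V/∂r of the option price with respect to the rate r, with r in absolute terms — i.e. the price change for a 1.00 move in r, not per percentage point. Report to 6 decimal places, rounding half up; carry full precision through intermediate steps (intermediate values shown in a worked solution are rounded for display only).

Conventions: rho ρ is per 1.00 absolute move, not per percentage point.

σ√T = 0.2497·√1.6789 = 0.323542
d₁ = (ln(S/K) + (r−q+σ²/2)T) / (σ√T) = (ln(218.51/270.51) + (0.0528−0.0371+0.2497²/2)·1.6789) / 0.323542 = (-0.213477 + 0.078699) / 0.323542 = -0.416572
d₂ = d₁ − σ√T = -0.416572 − 0.323542 = -0.740115
e^{−rT} = 0.915170
e^{−qT} = 0.939613
N(d₁) = 0.338496,  N(d₂) = 0.229615
Call price V = S·e^{−qT}·N(d₁) − K·e^{−rT}·N(d₂) = 69.498165 − 56.844120 = 12.654046
ρ = K·T·e^{−rT}·N(d₂) = 95.435592

price = 12.654046
ρ = 95.435592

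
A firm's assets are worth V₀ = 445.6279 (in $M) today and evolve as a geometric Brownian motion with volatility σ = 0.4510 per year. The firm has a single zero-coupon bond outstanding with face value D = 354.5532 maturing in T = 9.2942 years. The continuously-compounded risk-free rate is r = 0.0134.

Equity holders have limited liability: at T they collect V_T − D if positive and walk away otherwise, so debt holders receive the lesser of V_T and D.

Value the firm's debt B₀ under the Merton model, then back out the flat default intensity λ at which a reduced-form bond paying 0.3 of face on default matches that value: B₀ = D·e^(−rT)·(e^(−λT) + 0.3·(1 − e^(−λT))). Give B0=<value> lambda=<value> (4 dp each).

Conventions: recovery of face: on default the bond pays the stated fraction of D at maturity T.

B0=181.2299 lambda=0.0990

With assets at 445.6279 and a single debt payment of 354.5532 at 9.2942 years:
d₁ = [ln(V₀/D) + (r + σ²/2)T] / (σ√T)
   = [ln(445.6279/354.5532) + (0.0134 + 0.5·0.4510²)·9.2942] / (0.4510·√9.2942)
   = [0.228626 + 1.069767] / 1.374936 = 0.944330
d₂ = d₁ − σ√T = 0.944330 − 1.374936 = -0.430607
N(d₁) = 0.827499,  N(d₂) = 0.333377,  e^(−rT) = 0.882901
E₀ = V₀·N(d₁) − D·e^(−rT)·N(d₂)
   = 445.6279·0.827499 − 354.5532·0.882901·0.333377 = 264.397956
B₀ = V₀ − E₀ = 445.6279 − 264.397956 = 181.229944
e^(−λT) = (B₀·e^(rT)/D − 0.3)/(1 − 0.3) = (181.2299·1.132630/354.5532 − 0.3)/0.7 = 0.39849126
λ = −ln(0.39849126)/9.2942 = 0.098994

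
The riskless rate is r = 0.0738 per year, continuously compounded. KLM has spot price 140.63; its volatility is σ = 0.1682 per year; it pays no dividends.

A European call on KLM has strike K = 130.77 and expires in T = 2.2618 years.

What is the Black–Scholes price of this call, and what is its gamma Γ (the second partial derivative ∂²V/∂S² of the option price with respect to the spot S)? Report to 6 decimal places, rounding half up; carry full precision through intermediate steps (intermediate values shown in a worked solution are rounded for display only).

σ√T = 0.1682·√2.2618 = 0.252961
d₁ = (ln(S/K) + (r+σ²/2)T) / (σ√T) = (ln(140.63/130.77) + (0.0738+0.1682²/2)·2.2618) / 0.252961 = (0.072692 + 0.198915) / 0.252961 = 1.073715
d₂ = d₁ − σ√T = 1.073715 − 0.252961 = 0.820754
e^{−rT} = 0.846267
N(d₁) = 0.858525,  N(d₂) = 0.794107
Call price V = S·N(d₁) − K·e^{−rT}·N(d₂) = 120.734334 − 87.880851 = 32.853484
φ(d₁) = (1/√(2π))·e^{−d₁²/2} = 0.224166
Γ = φ(d₁) / (S·σ·√T) = 0.006301

price = 32.853484
Γ = 0.006301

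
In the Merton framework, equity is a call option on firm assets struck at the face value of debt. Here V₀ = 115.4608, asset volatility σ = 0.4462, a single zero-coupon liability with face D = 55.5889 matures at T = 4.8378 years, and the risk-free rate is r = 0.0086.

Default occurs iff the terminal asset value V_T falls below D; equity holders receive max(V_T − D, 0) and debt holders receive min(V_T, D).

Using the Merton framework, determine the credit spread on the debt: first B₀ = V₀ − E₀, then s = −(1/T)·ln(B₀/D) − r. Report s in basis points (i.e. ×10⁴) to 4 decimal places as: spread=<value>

spread=374.0043

Equity is a call on the firm's assets struck at D = 55.5889:
d₁ = [ln(V₀/D) + (r + σ²/2)T] / (σ√T)
   = [ln(115.4608/55.5889) + (0.0086 + 0.5·0.4462²)·4.8378] / (0.4462·√4.8378)
   = [0.730948 + 0.523195] / 0.981417 = 1.277889
d₂ = d₁ − σ√T = 1.277889 − 0.981417 = 0.296472
N(d₁) = 0.899356,  N(d₂) = 0.616565,  e^(−rT) = 0.959249
E₀ = V₀·N(d₁) − D·e^(−rT)·N(d₂)
   = 115.4608·0.899356 − 55.5889·0.959249·0.616565 = 70.962871
B₀ = V₀ − E₀ = 115.4608 − 70.962871 = 44.497929
spread = −(1/T)·ln(B₀/D) − r = −(1/4.8378)·ln(44.497929/55.5889) − 0.0086 = 0.03740043
in basis points: 0.03740043 × 10⁴ = 374.0043 bp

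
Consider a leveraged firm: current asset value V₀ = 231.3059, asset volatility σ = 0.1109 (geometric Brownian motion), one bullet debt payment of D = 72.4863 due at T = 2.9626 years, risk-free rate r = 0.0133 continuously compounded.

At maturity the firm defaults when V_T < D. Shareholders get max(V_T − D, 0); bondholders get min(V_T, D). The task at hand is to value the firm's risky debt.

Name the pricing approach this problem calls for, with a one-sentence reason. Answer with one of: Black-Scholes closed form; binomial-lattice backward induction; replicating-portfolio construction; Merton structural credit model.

framework: Merton structural credit model

Key observation: assets follow a GBM and default happens iff V_T < 72.4863; valuing claims on that split (equity as a call, risky debt as the residual) is the structural model's definition.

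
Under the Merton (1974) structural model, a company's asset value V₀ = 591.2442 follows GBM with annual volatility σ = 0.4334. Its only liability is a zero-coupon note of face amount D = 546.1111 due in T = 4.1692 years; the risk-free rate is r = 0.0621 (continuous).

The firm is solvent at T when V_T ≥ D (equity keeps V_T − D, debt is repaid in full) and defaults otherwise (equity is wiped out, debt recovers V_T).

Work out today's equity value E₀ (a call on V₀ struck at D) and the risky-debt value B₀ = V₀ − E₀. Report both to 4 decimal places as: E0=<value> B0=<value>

With assets at 591.2442 and a single debt payment of 546.1111 at 4.1692 years:
d₁ = [ln(V₀/D) + (r + σ²/2)T] / (σ√T)
   = [ln(591.2442/546.1111) + (0.0621 + 0.5·0.4334²)·4.1692] / (0.4334·√4.1692)
   = [0.079407 + 0.650469] / 0.884943 = 0.824772
d₂ = d₁ − σ√T = 0.824772 − 0.884943 = -0.060171
N(d₁) = 0.795249,  N(d₂) = 0.476010,  e^(−rT) = 0.771895
E₀ = V₀·N(d₁) − D·e^(−rT)·N(d₂)
   = 591.2442·0.795249 − 546.1111·0.771895·0.476010 = 269.529405
B₀ = V₀ − E₀ = 591.2442 − 269.529405 = 321.714795

E0=269.5294 B0=321.7148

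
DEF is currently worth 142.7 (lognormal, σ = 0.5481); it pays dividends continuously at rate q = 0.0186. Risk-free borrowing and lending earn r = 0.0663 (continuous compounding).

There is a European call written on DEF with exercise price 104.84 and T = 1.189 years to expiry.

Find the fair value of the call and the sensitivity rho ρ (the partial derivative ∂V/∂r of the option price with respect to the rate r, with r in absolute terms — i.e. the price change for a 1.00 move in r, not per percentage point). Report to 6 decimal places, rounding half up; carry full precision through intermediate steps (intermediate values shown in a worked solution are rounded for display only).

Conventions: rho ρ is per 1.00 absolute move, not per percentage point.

σ√T = 0.5481·√1.189 = 0.597655
d₁ = (ln(S/K) + (r−q+σ²/2)T) / (σ√T) = (ln(142.7/104.84) + (0.0663−0.0186+0.5481²/2)·1.189) / 0.597655 = (0.308309 + 0.235311) / 0.597655 = 0.909589
d₂ = d₁ − σ√T = 0.909589 − 0.597655 = 0.311933
e^{−rT} = 0.924196
e^{−qT} = 0.978127
N(d₁) = 0.818480,  N(d₂) = 0.622454
Call price V = S·e^{−qT}·N(d₁) − K·e^{−rT}·N(d₂) = 114.242465 − 60.311316 = 53.931149
ρ = K·T·e^{−rT}·N(d₂) = 71.710154

price = 53.931149
ρ = 71.710154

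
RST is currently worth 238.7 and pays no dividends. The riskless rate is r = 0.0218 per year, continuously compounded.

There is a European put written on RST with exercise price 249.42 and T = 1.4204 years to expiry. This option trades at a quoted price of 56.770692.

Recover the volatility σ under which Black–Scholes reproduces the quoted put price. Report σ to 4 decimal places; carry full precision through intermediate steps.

At σ = 0.4901 the Black–Scholes value reproduces the quote:
σ√T = 0.4901·√1.4204 = 0.584104
d₁ = (ln(S/K) + (r+σ²/2)T) / (σ√T) = (ln(238.7/249.42) + (0.0218+0.4901²/2)·1.4204) / 0.584104 = (-0.043931 + 0.201553) / 0.584104 = 0.269854
d₂ = d₁ − σ√T = 0.269854 − 0.584104 = -0.314250
e^{−rT} = 0.969510
N(−d₁) = 0.393636,  N(−d₂) = 0.623334
V = K·e^{−rT}·N(−d₂) − S·N(−d₁) = 150.731688 − 93.960996 = 56.770692 (the observed quote) — the price is monotone increasing in volatility, hence this σ is the only solution

sigma = 0.4901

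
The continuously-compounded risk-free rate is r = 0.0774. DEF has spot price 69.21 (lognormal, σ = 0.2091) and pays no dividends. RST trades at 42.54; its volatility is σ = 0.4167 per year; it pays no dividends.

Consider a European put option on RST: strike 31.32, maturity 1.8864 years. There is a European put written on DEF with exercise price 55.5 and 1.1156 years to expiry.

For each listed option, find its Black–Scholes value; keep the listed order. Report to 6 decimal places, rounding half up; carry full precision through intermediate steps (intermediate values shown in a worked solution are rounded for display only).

[RST put K=31.32]
σ√T = 0.4167·√1.8864 = 0.572322
d₁ = (ln(S/K) + (r+σ²/2)T) / (σ√T) = (ln(42.54/31.32) + (0.0774+0.4167²/2)·1.8864) / 0.572322 = (0.306188 + 0.309784) / 0.572322 = 1.076267
d₂ = d₁ − σ√T = 1.076267 − 0.572322 = 0.503946
e^{−rT} = 0.864151
N(−d₁) = 0.140904,  N(−d₂) = 0.307150
price = K·e^{−rT}·N(−d₂) − S·N(−d₁) = 8.313077 − 5.994049 = 2.319029
[DEF put K=55.5]
σ√T = 0.2091·√1.1156 = 0.220856
d₁ = (ln(S/K) + (r+σ²/2)T) / (σ√T) = (ln(69.21/55.5) + (0.0774+0.2091²/2)·1.1156) / 0.220856 = (0.220762 + 0.110736) / 0.220856 = 1.500974
d₂ = d₁ − σ√T = 1.500974 − 0.220856 = 1.280118
e^{−rT} = 0.917275
N(−d₁) = 0.066681,  N(−d₂) = 0.100252
price = K·e^{−rT}·N(−d₂) − S·N(−d₁) = 5.103697 − 4.615004 = 0.488693

price(RST put K=31.32) = 2.319029
price(DEF put K=55.5) = 0.488693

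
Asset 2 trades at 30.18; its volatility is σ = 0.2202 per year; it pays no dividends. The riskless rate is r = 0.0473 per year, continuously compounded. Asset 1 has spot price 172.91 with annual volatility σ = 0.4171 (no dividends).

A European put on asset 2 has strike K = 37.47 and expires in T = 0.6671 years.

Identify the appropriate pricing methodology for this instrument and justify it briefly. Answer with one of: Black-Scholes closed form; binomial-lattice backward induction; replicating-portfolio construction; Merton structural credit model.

Key observation: a European-exercise option on asset 2 struck at 37.47 — a GBM underlying with constant parameters — admits an analytic price: the data contain no early exercise, no discrete tree, no debt structure.

framework: Black-Scholes closed form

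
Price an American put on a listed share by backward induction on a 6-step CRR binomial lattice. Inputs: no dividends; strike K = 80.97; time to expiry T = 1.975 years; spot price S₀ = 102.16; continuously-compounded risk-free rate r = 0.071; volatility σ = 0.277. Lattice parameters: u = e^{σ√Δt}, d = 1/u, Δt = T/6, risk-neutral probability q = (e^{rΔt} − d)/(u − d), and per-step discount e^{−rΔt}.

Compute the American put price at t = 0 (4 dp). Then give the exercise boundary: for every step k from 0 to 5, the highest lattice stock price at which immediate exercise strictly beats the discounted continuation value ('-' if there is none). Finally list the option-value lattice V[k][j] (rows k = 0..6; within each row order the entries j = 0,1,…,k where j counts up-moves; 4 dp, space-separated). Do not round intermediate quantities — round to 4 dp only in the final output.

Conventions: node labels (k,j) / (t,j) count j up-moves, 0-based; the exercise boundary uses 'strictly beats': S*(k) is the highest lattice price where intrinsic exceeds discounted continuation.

price = 3.5229
boundary = - - - 63.4194 54.1007 63.4194
tree:
3.5229
6.2041 1.3431
10.6248 2.6276 0.2835
17.5506 5.0617 0.6234 0.0000
26.8693 9.5557 1.3708 0.0000 0.0000
34.8188 17.5506 3.0139 0.0000 0.0000 0.0000
41.6002 26.8693 6.6267 0.0000 0.0000 0.0000 0.0000

Δt=0.32917, u=1.17225, d=0.85306, q=0.53443, disc=e^(-rΔt)=0.97690
k=6 terminal: V=max(K-S,0) → 41.6002 26.8693 6.6267 0.0000 0.0000 0.0000 0.0000
k=5: j=0 S=46.1512 intr=34.8188 cont=32.9484 V=34.8188[EX]; j=1 S=63.4194 intr=17.5506 cont=15.6802 V=17.5506[EX]; j=2 S=87.1488 intr=0.0000 cont=3.0139 V=3.0139[hold]; j=3 S=119.7569 intr=0.0000 cont=0.0000 V=0.0000[hold]; j=4 S=164.5658 intr=0.0000 cont=0.0000 V=0.0000[hold]; j=5 S=226.1406 intr=0.0000 cont=0.0000 V=0.0000[hold]  S*(5)=63.4194
k=4: j=0 S=54.1007 intr=26.8693 cont=24.9989 V=26.8693[EX]; j=1 S=74.3433 intr=6.6267 cont=9.5557 V=9.5557[hold]; j=2 S=102.1600 intr=0.0000 cont=1.3708 V=1.3708[hold]; j=3 S=140.3848 intr=0.0000 cont=0.0000 V=0.0000[hold]; j=4 S=192.9119 intr=0.0000 cont=0.0000 V=0.0000[hold]  S*(4)=54.1007
k=3: j=0 S=63.4194 intr=17.5506 cont=17.2094 V=17.5506[EX]; j=1 S=87.1488 intr=0.0000 cont=5.0617 V=5.0617[hold]; j=2 S=119.7569 intr=0.0000 cont=0.6234 V=0.6234[hold]; j=3 S=164.5658 intr=0.0000 cont=0.0000 V=0.0000[hold]  S*(3)=63.4194
k=2: j=0 S=74.3433 intr=6.6267 cont=10.6248 V=10.6248[hold]; j=1 S=102.1600 intr=0.0000 cont=2.6276 V=2.6276[hold]; j=2 S=140.3848 intr=0.0000 cont=0.2835 V=0.2835[hold]  S*(2)=-
k=1: j=0 S=87.1488 intr=0.0000 cont=6.2041 V=6.2041[hold]; j=1 S=119.7569 intr=0.0000 cont=1.3431 V=1.3431[hold]  S*(1)=-
k=0: j=0 S=102.1600 intr=0.0000 cont=3.5229 V=3.5229[hold]  S*(0)=-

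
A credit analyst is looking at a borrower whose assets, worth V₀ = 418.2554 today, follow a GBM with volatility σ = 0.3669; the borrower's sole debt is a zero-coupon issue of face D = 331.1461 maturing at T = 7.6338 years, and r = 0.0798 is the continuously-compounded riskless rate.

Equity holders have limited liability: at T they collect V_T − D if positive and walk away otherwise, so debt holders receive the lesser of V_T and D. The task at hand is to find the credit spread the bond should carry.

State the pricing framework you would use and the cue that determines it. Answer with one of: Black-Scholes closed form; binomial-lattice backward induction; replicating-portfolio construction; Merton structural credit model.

Key observation: the data describe a firm's assets (V₀ = 418.2554, GBM) and a single zero-coupon debt of face 331.1461, so credit quantities follow from equity-as-call in the structural model.

framework: Merton structural credit model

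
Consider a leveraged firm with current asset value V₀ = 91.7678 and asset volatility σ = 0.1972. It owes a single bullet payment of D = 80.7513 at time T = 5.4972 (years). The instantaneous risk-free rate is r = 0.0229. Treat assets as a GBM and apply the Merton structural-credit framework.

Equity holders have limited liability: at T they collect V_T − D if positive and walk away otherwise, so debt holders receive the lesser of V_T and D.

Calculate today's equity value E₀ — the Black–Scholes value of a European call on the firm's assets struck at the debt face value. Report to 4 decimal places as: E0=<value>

E0=27.3175

With assets at 91.7678 and a single debt payment of 80.7513 at 5.4972 years:
d₁ = [ln(V₀/D) + (r + σ²/2)T] / (σ√T)
   = [ln(91.7678/80.7513) + (0.0229 + 0.5·0.1972²)·5.4972] / (0.1972·√5.4972)
   = [0.127887 + 0.232773] / 0.462357 = 0.780047
d₂ = d₁ − σ√T = 0.780047 − 0.462357 = 0.317690
N(d₁) = 0.782318,  N(d₂) = 0.624640,  e^(−rT) = 0.881715
E₀ = V₀·N(d₁) − D·e^(−rT)·N(d₂)
   = 91.7678·0.782318 − 80.7513·0.881715·0.624640 = 27.317487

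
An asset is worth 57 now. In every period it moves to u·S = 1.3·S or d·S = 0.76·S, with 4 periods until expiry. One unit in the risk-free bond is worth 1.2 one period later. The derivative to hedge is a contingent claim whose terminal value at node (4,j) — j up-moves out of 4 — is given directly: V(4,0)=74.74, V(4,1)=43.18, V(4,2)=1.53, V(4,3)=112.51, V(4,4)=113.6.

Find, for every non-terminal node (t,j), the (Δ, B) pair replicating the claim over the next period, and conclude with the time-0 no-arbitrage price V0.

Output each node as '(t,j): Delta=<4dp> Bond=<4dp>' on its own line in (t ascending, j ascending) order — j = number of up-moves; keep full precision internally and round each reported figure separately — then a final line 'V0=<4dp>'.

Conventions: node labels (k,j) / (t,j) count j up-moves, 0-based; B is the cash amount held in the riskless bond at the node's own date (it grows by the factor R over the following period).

No-arbitrage ⇒ martingale measure with p* = (R−d)/(u−d) = 0.8148.
Terminal payoffs: V(4,0)=74.7400, V(4,1)=43.1800, V(4,2)=1.5300, V(4,3)=112.5100, V(4,4)=113.6000
  t=3,j=0: stock 25.0216 → up 32.5281 (V=43.1800), down 19.0164 (V=74.7400). Price 40.8537; hedge Δ=-2.3358, bond B=99.2981.
  t=3,j=1: stock 42.8002 → up 55.6402 (V=1.5300), down 32.5281 (V=43.1800). Price 7.7025; hedge Δ=-1.8021, bond B=84.8321.
  t=3,j=2: stock 73.2108 → up 95.1740 (V=112.5100), down 55.6402 (V=1.5300). Price 76.6318; hedge Δ=2.8072, bond B=-128.8867.
  t=3,j=3: stock 125.2290 → up 162.7977 (V=113.6000), down 95.1740 (V=112.5100). Price 94.4985; hedge Δ=0.0161, bond B=92.4799.
  t=2,j=0: stock 32.9232 → up 42.8002 (V=7.7025), down 25.0216 (V=40.8537). Price 11.5347; hedge Δ=-1.8647, bond B=72.9258.
  t=2,j=1: stock 56.3160 → up 73.2108 (V=76.6318), down 42.8002 (V=7.7025). Price 53.2226; hedge Δ=2.2666, bond B=-74.4243.
  t=2,j=2: stock 96.3300 → up 125.2290 (V=94.4985), down 73.2108 (V=76.6318). Price 75.9915; hedge Δ=0.3435, bond B=42.9051.
  t=1,j=0: stock 43.3200 → up 56.3160 (V=53.2226), down 32.9232 (V=11.5347). Price 37.9188; hedge Δ=1.7821, bond B=-39.2810.
  t=1,j=1: stock 74.1000 → up 96.3300 (V=75.9915), down 56.3160 (V=53.2226). Price 59.8125; hedge Δ=0.5690, bond B=17.6479.
  t=0,j=0: stock 57.0000 → up 74.1000 (V=59.8125), down 43.3200 (V=37.9188). Price 46.4651; hedge Δ=0.7113, bond B=5.9212.
Check: Δ(0,0)·S0 + B(0,0) = 46.4651 = V0.

(0,0): Delta=0.7113 Bond=5.9212
(1,0): Delta=1.7821 Bond=-39.2810
(1,1): Delta=0.5690 Bond=17.6479
(2,0): Delta=-1.8647 Bond=72.9258
(2,1): Delta=2.2666 Bond=-74.4243
(2,2): Delta=0.3435 Bond=42.9051
(3,0): Delta=-2.3358 Bond=99.2981
(3,1): Delta=-1.8021 Bond=84.8321
(3,2): Delta=2.8072 Bond=-128.8867
(3,3): Delta=0.0161 Bond=92.4799
V0=46.4651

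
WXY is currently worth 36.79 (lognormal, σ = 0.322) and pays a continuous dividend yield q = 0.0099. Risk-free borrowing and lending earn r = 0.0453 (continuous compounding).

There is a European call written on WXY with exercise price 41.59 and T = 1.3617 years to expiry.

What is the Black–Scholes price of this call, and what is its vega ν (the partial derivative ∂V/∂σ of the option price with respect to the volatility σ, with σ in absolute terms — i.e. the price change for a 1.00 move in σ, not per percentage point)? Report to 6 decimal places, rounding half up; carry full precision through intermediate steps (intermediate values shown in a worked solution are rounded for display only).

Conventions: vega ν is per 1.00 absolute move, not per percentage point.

σ√T = 0.322·√1.3617 = 0.375748
d₁ = (ln(S/K) + (r−q+σ²/2)T) / (σ√T) = (ln(36.79/41.59) + (0.0453−0.0099+0.322²/2)·1.3617) / 0.375748 = (-0.122634 + 0.118797) / 0.375748 = -0.010210
d₂ = d₁ − σ√T = -0.010210 − 0.375748 = -0.385958
e^{−rT} = 0.940179
e^{−qT} = 0.986610
N(d₁) = 0.495927,  N(d₂) = 0.349764
Call price V = S·e^{−qT}·N(d₁) − K·e^{−rT}·N(d₂) = 18.000845 − 13.676489 = 4.324356
φ(d₁) = (1/√(2π))·e^{−d₁²/2} = 0.398921
ν = S·e^{−qT}·φ(d₁)·√T = 16.896754

price = 4.324356
ν = 16.896754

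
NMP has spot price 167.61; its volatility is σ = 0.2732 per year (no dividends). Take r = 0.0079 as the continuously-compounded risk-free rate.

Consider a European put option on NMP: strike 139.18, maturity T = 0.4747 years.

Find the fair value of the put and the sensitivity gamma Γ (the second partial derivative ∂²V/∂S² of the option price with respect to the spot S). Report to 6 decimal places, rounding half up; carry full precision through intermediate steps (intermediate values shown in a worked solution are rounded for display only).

σ√T = 0.2732·√0.4747 = 0.188231
d₁ = (ln(S/K) + (r+σ²/2)T) / (σ√T) = (ln(167.61/139.18) + (0.0079+0.2732²/2)·0.4747) / 0.188231 = (0.185872 + 0.021466) / 0.188231 = 1.101507
d₂ = d₁ − σ√T = 1.101507 − 0.188231 = 0.913276
e^{−rT} = 0.996257
N(−d₁) = 0.135338,  N(−d₂) = 0.180549
Put price V = K·e^{−rT}·N(−d₂) − S·N(−d₁) = 25.034706 − 22.684018 = 2.350688
φ(d₁) = (1/√(2π))·e^{−d₁²/2} = 0.217491
Γ = φ(d₁) / (S·σ·√T) = 0.006894

price = 2.350688
Γ = 0.006894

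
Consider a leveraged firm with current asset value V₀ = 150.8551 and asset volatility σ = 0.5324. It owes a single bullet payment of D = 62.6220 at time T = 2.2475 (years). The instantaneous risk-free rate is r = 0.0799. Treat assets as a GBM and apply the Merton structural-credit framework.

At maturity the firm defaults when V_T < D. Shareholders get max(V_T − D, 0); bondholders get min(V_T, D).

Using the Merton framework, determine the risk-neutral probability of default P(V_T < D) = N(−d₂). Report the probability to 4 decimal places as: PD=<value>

Equity is a call on the firm's assets struck at D = 62.6220:
d₁ = [ln(V₀/D) + (r + σ²/2)T] / (σ√T)
   = [ln(150.8551/62.6220) + (0.0799 + 0.5·0.5324²)·2.2475] / (0.5324·√2.2475)
   = [0.879203 + 0.498102] / 0.798156 = 1.725608
d₂ = d₁ − σ√T = 1.725608 − 0.798156 = 0.927452
risk-neutral PD = N(−d₂) = N(-0.927452) = 0.176846

PD=0.1768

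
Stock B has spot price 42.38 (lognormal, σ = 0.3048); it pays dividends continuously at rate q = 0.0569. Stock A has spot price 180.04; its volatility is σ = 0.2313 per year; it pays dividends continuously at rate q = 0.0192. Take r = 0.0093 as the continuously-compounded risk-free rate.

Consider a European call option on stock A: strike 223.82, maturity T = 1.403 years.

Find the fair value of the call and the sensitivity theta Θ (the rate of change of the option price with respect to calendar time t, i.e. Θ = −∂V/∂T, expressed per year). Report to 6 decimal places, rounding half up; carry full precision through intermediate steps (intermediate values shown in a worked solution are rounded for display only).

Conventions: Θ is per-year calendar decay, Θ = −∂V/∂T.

price = 5.946409
Θ = -4.841715

σ√T = 0.2313·√1.403 = 0.273971
d₁ = (ln(S/K) + (r−q+σ²/2)T) / (σ√T) = (ln(180.04/223.82) + (0.0093−0.0192+0.2313²/2)·1.403) / 0.273971 = (-0.217663 + 0.023640) / 0.273971 = -0.708187
d₂ = d₁ − σ√T = -0.708187 − 0.273971 = -0.982158
e^{−rT} = 0.987037
e^{−qT} = 0.973422
N(d₁) = 0.239414,  N(d₂) = 0.163011
Call price V = S·e^{−qT}·N(d₁) − K·e^{−rT}·N(d₂) = 41.958548 − 36.012140 = 5.946409
φ(d₁) = (1/√(2π))·e^{−d₁²/2} = 0.310459
Θ = −S·e^{−qT}·φ(d₁)·σ/(2√T) + q·S·e^{−qT}·N(d₁) − r·K·e^{−rT}·N(d₂) = −5.312406 + 0.805604 − 0.334913 = -4.841715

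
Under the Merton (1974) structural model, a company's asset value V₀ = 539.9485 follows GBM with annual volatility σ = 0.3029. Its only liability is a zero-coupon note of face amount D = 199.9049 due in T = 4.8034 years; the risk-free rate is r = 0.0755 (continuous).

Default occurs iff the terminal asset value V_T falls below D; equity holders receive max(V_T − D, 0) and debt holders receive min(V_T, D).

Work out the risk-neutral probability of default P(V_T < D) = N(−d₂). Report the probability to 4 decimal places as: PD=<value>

Apply the equity-as-call identities (strike 199.9049, horizon 4.8034 years):
d₁ = [ln(V₀/D) + (r + σ²/2)T] / (σ√T)
   = [ln(539.9485/199.9049) + (0.0755 + 0.5·0.3029²)·4.8034] / (0.3029·√4.8034)
   = [0.993632 + 0.583009] / 0.663856 = 2.374975
d₂ = d₁ − σ√T = 2.374975 − 0.663856 = 1.711120
risk-neutral PD = N(−d₂) = N(-1.711120) = 0.043529

PD=0.0435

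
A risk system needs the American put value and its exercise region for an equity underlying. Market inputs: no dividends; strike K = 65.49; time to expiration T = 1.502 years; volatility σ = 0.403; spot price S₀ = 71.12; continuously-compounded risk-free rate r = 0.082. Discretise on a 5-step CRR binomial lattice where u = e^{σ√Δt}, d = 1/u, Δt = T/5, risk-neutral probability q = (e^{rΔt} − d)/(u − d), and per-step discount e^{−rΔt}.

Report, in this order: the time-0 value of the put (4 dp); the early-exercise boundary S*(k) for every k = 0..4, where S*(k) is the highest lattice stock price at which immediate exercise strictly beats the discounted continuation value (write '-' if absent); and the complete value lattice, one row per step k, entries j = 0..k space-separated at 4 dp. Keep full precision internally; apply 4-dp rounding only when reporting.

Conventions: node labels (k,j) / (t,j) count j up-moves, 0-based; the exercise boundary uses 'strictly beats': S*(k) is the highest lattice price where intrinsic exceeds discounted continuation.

params: Δt=0.30040 u=1.24717 d=0.80181 q=0.50100 e^(-rΔt)=0.97567
t_5 payoffs: 41.9201 28.8284 8.4650 0.0000 0.0000 0.0000
t_4: node(4,0) S=29.3958 payoff=36.0942 vs cont=34.5007 → 36.0942 [stop]  node(4,1) S=45.7234 payoff=19.7666 vs cont=18.1731 → 19.7666 [stop]  node(4,2) S=71.1200 payoff=0.0000 vs cont=4.1213 → 4.1213 [wait]  node(4,3) S=110.6229 payoff=0.0000 vs cont=0.0000 → 0.0000 [wait]  node(4,4) S=172.0673 payoff=0.0000 vs cont=0.0000 → 0.0000 [wait]  ⇒ S*(4)=45.7234
t_3: node(3,0) S=36.6616 payoff=28.8284 vs cont=27.2349 → 28.8284 [stop]  node(3,1) S=57.0250 payoff=8.4650 vs cont=11.6380 → 11.6380 [wait]  node(3,2) S=88.6989 payoff=0.0000 vs cont=2.0065 → 2.0065 [wait]  node(3,3) S=137.9659 payoff=0.0000 vs cont=0.0000 → 0.0000 [wait]  ⇒ S*(3)=36.6616
t_2: node(2,0) S=45.7234 payoff=19.7666 vs cont=19.7241 → 19.7666 [stop]  node(2,1) S=71.1200 payoff=0.0000 vs cont=6.6469 → 6.6469 [wait]  node(2,2) S=110.6229 payoff=0.0000 vs cont=0.9769 → 0.9769 [wait]  ⇒ S*(2)=45.7234
t_1: node(1,0) S=57.0250 payoff=8.4650 vs cont=12.8726 → 12.8726 [wait]  node(1,1) S=88.6989 payoff=0.0000 vs cont=3.7136 → 3.7136 [wait]  ⇒ S*(1)=-
t_0: node(0,0) S=71.1200 payoff=0.0000 vs cont=8.0824 → 8.0824 [wait]  ⇒ S*(0)=-

price = 8.0824
boundary = - - 45.7234 36.6616 45.7234
tree:
8.0824
12.8726 3.7136
19.7666 6.6469 0.9769
28.8284 11.6380 2.0065 0.0000
36.0942 19.7666 4.1213 0.0000 0.0000
41.9201 28.8284 8.4650 0.0000 0.0000 0.0000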